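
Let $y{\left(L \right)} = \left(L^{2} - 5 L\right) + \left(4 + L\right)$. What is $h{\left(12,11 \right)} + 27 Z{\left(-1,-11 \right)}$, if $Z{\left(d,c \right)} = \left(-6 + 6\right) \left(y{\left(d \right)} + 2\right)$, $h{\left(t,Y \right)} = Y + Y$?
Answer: $22$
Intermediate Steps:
$y{\left(L \right)} = 4 + L^{2} - 4 L$
$h{\left(t,Y \right)} = 2 Y$
$Z{\left(d,c \right)} = 0$ ($Z{\left(d,c \right)} = \left(-6 + 6\right) \left(\left(4 + d^{2} - 4 d\right) + 2\right) = 0 \left(6 + d^{2} - 4 d\right) = 0$)
$h{\left(12,11 \right)} + 27 Z{\left(-1,-11 \right)} = 2 \cdot 11 + 27 \cdot 0 = 22 + 0 = 22$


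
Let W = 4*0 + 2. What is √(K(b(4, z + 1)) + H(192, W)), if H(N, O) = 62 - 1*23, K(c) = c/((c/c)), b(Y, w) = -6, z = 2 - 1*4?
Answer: √33 ≈ 5.7446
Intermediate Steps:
z = -2 (z = 2 - 4 = -2)
K(c) = c (K(c) = c/1 = c*1 = c)
W = 2 (W = 0 + 2 = 2)
H(N, O) = 39 (H(N, O) = 62 - 23 = 39)
√(K(b(4, z + 1)) + H(192, W)) = √(-6 + 39) = √33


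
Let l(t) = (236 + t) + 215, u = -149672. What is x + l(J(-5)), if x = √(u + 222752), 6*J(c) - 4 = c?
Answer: 2705/6 + 6*√2030 ≈ 721.17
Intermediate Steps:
J(c) = ⅔ + c/6
l(t) = 451 + t
x = 6*√2030 (x = √(-149672 + 222752) = √73080 = 6*√2030 ≈ 270.33)
x + l(J(-5)) = 6*√2030 + (451 + (⅔ + (⅙)*(-5))) = 6*√2030 + (451 + (⅔ - ⅚)) = 6*√2030 + (451 - ⅙) = 6*√2030 + 2705/6 = 2705/6 + 6*√2030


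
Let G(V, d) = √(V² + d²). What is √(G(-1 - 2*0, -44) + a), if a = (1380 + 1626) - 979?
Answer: √(2027 + √1937) ≈ 45.508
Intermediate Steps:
a = 2027 (a = 3006 - 979 = 2027)
√(G(-1 - 2*0, -44) + a) = √(√((-1 - 2*0)² + (-44)²) + 2027) = √(√((-1 + 0)² + 1936) + 2027) = √(√((-1)² + 1936) + 2027) = √(√(1 + 1936) + 2027) = √(√1937 + 2027) = √(2027 + √1937)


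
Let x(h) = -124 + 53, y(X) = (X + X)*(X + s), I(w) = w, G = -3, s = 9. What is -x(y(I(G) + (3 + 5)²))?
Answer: 71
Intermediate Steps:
y(X) = 2*X*(9 + X) (y(X) = (X + X)*(X + 9) = (2*X)*(9 + X) = 2*X*(9 + X))
x(h) = -71
-x(y(I(G) + (3 + 5)²)) = -1*(-71) = 71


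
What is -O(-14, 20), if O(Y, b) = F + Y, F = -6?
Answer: 20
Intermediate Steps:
O(Y, b) = -6 + Y
-O(-14, 20) = -(-6 - 14) = -1*(-20) = 20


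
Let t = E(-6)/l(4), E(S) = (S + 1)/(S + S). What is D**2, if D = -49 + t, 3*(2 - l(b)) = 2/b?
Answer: 1151329/484 ≈ 2378.8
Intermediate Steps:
l(b) = 2 - 2/(3*b)
E(S) = (1 + S)/(2*S) (E(S) = (1 + S)/((2*S)) = (1 + S)*(1/(2*S)) = (1 + S)/(2*S))
t = 5/22 (t = ((1/2)*(1 - 6)/(-6))/(2 - 2/3/4) = ((1/2)*(-1/6)*(-5))/(2 - 2/3*1/4) = 5/(12*(2 - 1/6)) = 5/(12*(11/6)) = (5/12)*(6/11) = 5/22 ≈ 0.22727)
D = -1073/22 (D = -49 + 5/22 = -1073/22 ≈ -48.773)
D**2 = (-1073/22)**2 = 1151329/484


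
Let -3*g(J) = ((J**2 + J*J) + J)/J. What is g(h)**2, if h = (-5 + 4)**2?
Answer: 1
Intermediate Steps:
h = 1 (h = (-1)**2 = 1)
g(J) = -(J + 2*J**2)/(3*J) (g(J) = -((J**2 + J*J) + J)/(3*J) = -((J**2 + J**2) + J)/(3*J) = -(2*J**2 + J)/(3*J) = -(J + 2*J**2)/(3*J))
g(h)**2 = (-1/3 - 2/3*1)**2 = (-1/3 - 2/3)**2 = (-1)**2 = 1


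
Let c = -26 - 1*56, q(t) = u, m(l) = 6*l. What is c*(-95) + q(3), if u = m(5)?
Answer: 7820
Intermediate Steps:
u = 30 (u = 6*5 = 30)
q(t) = 30
c = -82 (c = -26 - 56 = -82)
c*(-95) + q(3) = -82*(-95) + 30 = 7790 + 30 = 7820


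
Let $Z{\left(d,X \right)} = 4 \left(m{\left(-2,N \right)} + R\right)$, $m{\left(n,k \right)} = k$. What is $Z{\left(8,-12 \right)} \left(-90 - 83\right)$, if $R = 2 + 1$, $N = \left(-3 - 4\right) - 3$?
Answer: $4844$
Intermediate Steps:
$N = -10$ ($N = -7 - 3 = -10$)
$R = 3$
$Z{\left(d,X \right)} = -28$ ($Z{\left(d,X \right)} = 4 \left(-10 + 3\right) = 4 \left(-7\right) = -28$)
$Z{\left(8,-12 \right)} \left(-90 - 83\right) = - 28 \left(-90 - 83\right) = \left(-28\right) \left(-173\right) = 4844$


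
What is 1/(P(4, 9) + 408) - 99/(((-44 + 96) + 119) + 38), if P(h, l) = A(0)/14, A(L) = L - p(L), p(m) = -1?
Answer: -51151/108547 ≈ -0.47123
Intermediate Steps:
A(L) = 1 + L (A(L) = L - 1*(-1) = L + 1 = 1 + L)
P(h, l) = 1/14 (P(h, l) = (1 + 0)/14 = 1*(1/14) = 1/14)
1/(P(4, 9) + 408) - 99/(((-44 + 96) + 119) + 38) = 1/(1/14 + 408) - 99/(((-44 + 96) + 119) + 38) = 1/(5713/14) - 99/((52 + 119) + 38) = 14/5713 - 99/(171 + 38) = 14/5713 - 99/209 = 14/5713 - 99*1/209 = 14/5713 - 9/19 = -51151/108547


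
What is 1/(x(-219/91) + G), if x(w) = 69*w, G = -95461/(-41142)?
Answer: -3743922/613009811 ≈ -0.0061074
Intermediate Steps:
G = 95461/41142 (G = -95461*(-1/41142) = 95461/41142 ≈ 2.3203)
1/(x(-219/91) + G) = 1/(69*(-219/91) + 95461/41142) = 1/(-15111/91 + 95461/41142) = 1/(-613009811/3743922) = -3743922/613009811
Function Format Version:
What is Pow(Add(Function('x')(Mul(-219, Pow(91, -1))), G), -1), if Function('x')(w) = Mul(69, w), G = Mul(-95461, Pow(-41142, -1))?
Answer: Rational(-3743922, 613009811) ≈ -0.0061074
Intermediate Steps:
G = Rational(95461, 41142) (G = Mul(-95461, Rational(-1, 41142)) = Rational(95461, 41142) ≈ 2.3203)
Pow(Add(Function('x')(Mul(-219, Pow(91, -1))), G), -1) = Pow(Add(Mul(69, Mul(-219, Pow(91, -1))), Rational(95461, 41142)), -1) = Pow(Add(Mul(69, Mul(-219, Rational(1, 91))), Rational(95461, 41142)), -1) = Pow(Add(Mul(69, Rational(-219, 91)), Rational(95461, 41142)), -1) = Pow(Add(Rational(-15111, 91), Rational(95461, 41142)), -1) = Pow(Rational(-613009811, 3743922), -1) = Rational(-3743922, 613009811)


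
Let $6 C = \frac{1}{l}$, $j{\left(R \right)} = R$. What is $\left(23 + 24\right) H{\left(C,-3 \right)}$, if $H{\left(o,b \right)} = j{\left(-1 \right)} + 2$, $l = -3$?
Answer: $47$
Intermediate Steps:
$C = - \frac{1}{18}$ ($C = \frac{1}{6 \left(-3\right)} = \frac{1}{6} \left(- \frac{1}{3}\right) = - \frac{1}{18} \approx -0.055556$)
$H{\left(o,b \right)} = 1$ ($H{\left(o,b \right)} = -1 + 2 = 1$)
$\left(23 + 24\right) H{\left(C,-3 \right)} = \left(23 + 24\right) 1 = 47 \cdot 1 = 47$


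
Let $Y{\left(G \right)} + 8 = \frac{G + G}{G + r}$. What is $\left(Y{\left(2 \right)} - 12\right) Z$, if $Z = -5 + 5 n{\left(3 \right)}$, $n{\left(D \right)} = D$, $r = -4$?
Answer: $-220$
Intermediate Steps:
$Z = 10$ ($Z = -5 + 5 \cdot 3 = -5 + 15 = 10$)
$Y{\left(G \right)} = -8 + \frac{2 G}{-4 + G}$ ($Y{\left(G \right)} = -8 + \frac{G + G}{G - 4} = -8 + \frac{2 G}{-4 + G}$)
$\left(Y{\left(2 \right)} - 12\right) Z = \left(\frac{2 \left(16 - 6\right)}{-4 + 2} - 12\right) 10 = \left(\frac{2 \left(16 - 6\right)}{-2} - 12\right) 10 = \left(2 \left(- \frac{1}{2}\right) 10 - 12\right) 10 = \left(-10 - 12\right) 10 = \left(-22\right) 10 = -220$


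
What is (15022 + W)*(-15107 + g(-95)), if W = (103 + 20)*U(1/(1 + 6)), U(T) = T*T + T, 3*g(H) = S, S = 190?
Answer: -33264345122/147 ≈ -2.2629e+8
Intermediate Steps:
g(H) = 190/3 (g(H) = (1/3)*190 = 190/3)
U(T) = T + T**2 (U(T) = T**2 + T = T + T**2)
W = 984/49 (W = (103 + 20)*((1 + 1/(1 + 6))/(1 + 6)) = 123*((1 + 1/7)/7) = 123*((1/7)*(8/7)) = 123*(8/49) = 984/49 ≈ 20.082)
(15022 + W)*(-15107 + g(-95)) = (15022 + 984/49)*(-15107 + 190/3) = (737062/49)*(-45131/3) = -33264345122/147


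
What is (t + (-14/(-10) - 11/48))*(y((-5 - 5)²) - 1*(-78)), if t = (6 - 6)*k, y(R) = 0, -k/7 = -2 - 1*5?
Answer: 3653/40 ≈ 91.325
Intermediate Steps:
k = 49 (k = -7*(-2 - 1*5) = -7*(-2 - 5) = -7*(-7) = 49)
t = 0 (t = (6 - 6)*49 = 0*49 = 0)
(t + (-14/(-10) - 11/48))*(y((-5 - 5)²) - 1*(-78)) = (0 + (-14/(-10) - 11/48))*(0 - 1*(-78)) = (0 + (-14*(-⅒) - 11*1/48))*(0 + 78) = (0 + (7/5 - 11/48))*78 = (0 + 281/240)*78 = (281/240)*78 = 3653/40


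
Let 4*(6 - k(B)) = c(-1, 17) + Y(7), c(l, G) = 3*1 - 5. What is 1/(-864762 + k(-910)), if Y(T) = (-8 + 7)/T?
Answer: -28/24213153 ≈ -1.1564e-6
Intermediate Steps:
c(l, G) = -2 (c(l, G) = 3 - 5 = -2)
Y(T) = -1/T
k(B) = 183/28 (k(B) = 6 - (-2 - 1/7)/4 = 6 - (-2 - 1*⅐)/4 = 6 - (-2 - ⅐)/4 = 6 - ¼*(-15/7) = 6 + 15/28 = 183/28)
1/(-864762 + k(-910)) = 1/(-864762 + 183/28) = 1/(-24213153/28) = -28/24213153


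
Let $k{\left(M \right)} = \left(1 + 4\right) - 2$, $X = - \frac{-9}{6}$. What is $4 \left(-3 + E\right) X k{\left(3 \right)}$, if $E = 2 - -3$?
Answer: $36$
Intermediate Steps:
$X = \frac{3}{2}$ ($X = - \frac{-9}{6} = \left(-1\right) \left(- \frac{3}{2}\right) = \frac{3}{2} \approx 1.5$)
$k{\left(M \right)} = 3$ ($k{\left(M \right)} = 5 - 2 = 3$)
$E = 5$ ($E = 2 + 3 = 5$)
$4 \left(-3 + E\right) X k{\left(3 \right)} = 4 \left(-3 + 5\right) \frac{3}{2} \cdot 3 = 4 \cdot 2 \cdot \frac{3}{2} \cdot 3 = 8 \cdot \frac{3}{2} \cdot 3 = 12 \cdot 3 = 36$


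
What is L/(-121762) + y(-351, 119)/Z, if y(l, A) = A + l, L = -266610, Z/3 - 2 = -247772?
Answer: 49550531971/22626728055 ≈ 2.1899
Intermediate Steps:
Z = -743310 (Z = 6 + 3*(-247772) = 6 - 743316 = -743310)
L/(-121762) + y(-351, 119)/Z = -266610/(-121762) + (119 - 351)/(-743310) = -266610*(-1/121762) - 232*(-1/743310) = 133305/60881 + 116/371655 = 49550531971/22626728055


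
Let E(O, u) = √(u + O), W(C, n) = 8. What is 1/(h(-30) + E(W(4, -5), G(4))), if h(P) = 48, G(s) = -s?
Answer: 1/50 ≈ 0.020000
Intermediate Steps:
E(O, u) = √(O + u)
1/(h(-30) + E(W(4, -5), G(4))) = 1/(48 + √(8 - 1*4)) = 1/(48 + √(8 - 4)) = 1/(48 + √4) = 1/(48 + 2) = 1/50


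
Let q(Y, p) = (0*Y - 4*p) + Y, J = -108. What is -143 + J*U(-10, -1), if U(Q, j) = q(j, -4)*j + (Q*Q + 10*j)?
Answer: -8243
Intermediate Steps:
q(Y, p) = Y - 4*p (q(Y, p) = (0 - 4*p) + Y = -4*p + Y = Y - 4*p)
U(Q, j) = Q² + 10*j + j*(16 + j) (U(Q, j) = (j - 4*(-4))*j + (Q*Q + 10*j) = (j + 16)*j + (Q² + 10*j) = (16 + j)*j + (Q² + 10*j) = j*(16 + j) + (Q² + 10*j) = Q² + 10*j + j*(16 + j))
-143 + J*U(-10, -1) = -143 - 108*((-10)² + (-1)² + 26*(-1)) = -143 - 108*(100 + 1 - 26) = -143 - 108*75 = -143 - 8100 = -8243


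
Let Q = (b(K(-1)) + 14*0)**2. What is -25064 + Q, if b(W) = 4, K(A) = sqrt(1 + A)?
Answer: -25048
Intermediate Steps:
Q = 16 (Q = (4 + 14*0)**2 = (4 + 0)**2 = 4**2 = 16)
-25064 + Q = -25064 + 16 = -25048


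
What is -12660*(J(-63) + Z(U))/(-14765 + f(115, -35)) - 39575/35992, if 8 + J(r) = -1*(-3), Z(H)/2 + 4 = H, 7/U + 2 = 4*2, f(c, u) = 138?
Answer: -5439223205/526454984 ≈ -10.332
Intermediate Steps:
U = 7/6 (U = 7/(-2 + 4*2) = 7/(-2 + 8) = 7/6 ≈ 1.1667)
Z(H) = -8 + 2*H
J(r) = -5 (J(r) = -8 - 1*(-3) = -8 + 3 = -5)
-12660*(J(-63) + Z(U))/(-14765 + f(115, -35)) - 39575/35992 = -12660*(-5 + (-8 + 2*(7/6)))/(-14765 + 138) - 39575/35992 = -12660/((-14627/(-5 + (-8 + 7/3)))) - 39575*1/35992 = -12660/((-14627/(-5 - 17/3))) - 39575/35992 = -12660/((-14627/(-32/3))) - 39575/35992 = -12660/((-14627*(-3/32))) - 39575/35992 = -12660/43881/32 - 39575/35992 = -12660*32/43881 - 39575/35992 = -135040/14627 - 39575/35992 = -5439223205/526454984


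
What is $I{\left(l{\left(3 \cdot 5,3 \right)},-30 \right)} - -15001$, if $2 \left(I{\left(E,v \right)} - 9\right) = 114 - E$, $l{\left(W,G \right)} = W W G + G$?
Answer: $14728$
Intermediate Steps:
$l{\left(W,G \right)} = G + G W^{2}$ ($l{\left(W,G \right)} = W^{2} G + G = G W^{2} + G = G + G W^{2}$)
$I{\left(E,v \right)} = 66 - \frac{E}{2}$ ($I{\left(E,v \right)} = 9 + \frac{114 - E}{2} = 9 - \left(-57 + \frac{E}{2}\right) = 66 - \frac{E}{2}$)
$I{\left(l{\left(3 \cdot 5,3 \right)},-30 \right)} - -15001 = \left(66 - \frac{3 \left(1 + \left(3 \cdot 5\right)^{2}\right)}{2}\right) - -15001 = \left(66 - \frac{3 \left(1 + 15^{2}\right)}{2}\right) + 15001 = \left(66 - \frac{3 \left(1 + 225\right)}{2}\right) + 15001 = \left(66 - \frac{3 \cdot 226}{2}\right) + 15001 = \left(66 - 339\right) + 15001 = -273 + 15001 = 14728$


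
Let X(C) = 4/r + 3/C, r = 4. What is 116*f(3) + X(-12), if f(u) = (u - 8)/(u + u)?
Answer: -1151/12 ≈ -95.917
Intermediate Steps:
X(C) = 1 + 3/C (X(C) = 4/4 + 3/C = 4*(¼) + 3/C = 1 + 3/C)
f(u) = (-8 + u)/(2*u) (f(u) = (-8 + u)/((2*u)) = (-8 + u)*(1/(2*u)) = (-8 + u)/(2*u))
116*f(3) + X(-12) = 116*((½)*(-8 + 3)/3) + (3 - 12)/(-12) = 116*((½)*(⅓)*(-5)) - 1/12*(-9) = 116*(-⅚) + ¾ = -290/3 + ¾ = -1151/12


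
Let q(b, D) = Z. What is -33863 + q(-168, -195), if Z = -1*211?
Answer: -34074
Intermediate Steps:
Z = -211
q(b, D) = -211
-33863 + q(-168, -195) = -33863 - 211 = -34074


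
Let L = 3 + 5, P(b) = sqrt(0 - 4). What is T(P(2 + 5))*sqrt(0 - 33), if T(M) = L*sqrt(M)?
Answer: 8*sqrt(33)*(-1 + I) ≈ -45.956 + 45.956*I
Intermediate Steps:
P(b) = 2*I (P(b) = sqrt(-4) = 2*I)
L = 8
T(M) = 8*sqrt(M)
T(P(2 + 5))*sqrt(0 - 33) = (8*sqrt(2*I))*sqrt(0 - 33) = (8*(1 + I))*sqrt(-33) = (8 + 8*I)*(I*sqrt(33)) = I*sqrt(33)*(8 + 8*I)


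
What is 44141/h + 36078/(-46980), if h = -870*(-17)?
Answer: 147524/66555 ≈ 2.2166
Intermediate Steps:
h = 14790
44141/h + 36078/(-46980) = 44141/14790 + 36078/(-46980) = 44141*(1/14790) + 36078*(-1/46980) = 44141/14790 - 6013/7830 = 147524/66555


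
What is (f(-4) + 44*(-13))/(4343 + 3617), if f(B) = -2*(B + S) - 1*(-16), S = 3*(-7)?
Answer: -253/3980 ≈ -0.063568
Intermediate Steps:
S = -21
f(B) = 58 - 2*B (f(B) = -2*(B - 21) - 1*(-16) = -2*(-21 + B) + 16 = (42 - 2*B) + 16 = 58 - 2*B)
(f(-4) + 44*(-13))/(4343 + 3617) = ((58 - 2*(-4)) + 44*(-13))/(4343 + 3617) = ((58 + 8) - 572)/7960 = (66 - 572)*(1/7960) = -506*1/7960 = -253/3980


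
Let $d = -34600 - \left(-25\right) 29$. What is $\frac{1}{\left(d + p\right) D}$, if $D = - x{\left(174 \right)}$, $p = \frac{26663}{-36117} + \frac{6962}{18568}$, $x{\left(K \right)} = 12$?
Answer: $\frac{27942519}{11358755789515} \approx 2.46 \cdot 10^{-6}$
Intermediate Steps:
$p = - \frac{121816015}{335310228}$ ($p = 26663 \left(- \frac{1}{36117}\right) + 6962 \cdot \frac{1}{18568} = - \frac{26663}{36117} + \frac{3481}{9284} = - \frac{121816015}{335310228} \approx -0.36329$)
$D = -12$ ($D = \left(-1\right) 12 = -12$)
$d = -33875$ ($d = -34600 - -725 = -34600 + 725 = -33875$)
$\frac{1}{\left(d + p\right) D} = \frac{1}{\left(-33875 - \frac{121816015}{335310228}\right) \left(-12\right)} = \frac{1}{- \frac{11358755789515}{335310228}} \left(- \frac{1}{12}\right) = \left(- \frac{335310228}{11358755789515}\right) \left(- \frac{1}{12}\right) = \frac{27942519}{11358755789515}$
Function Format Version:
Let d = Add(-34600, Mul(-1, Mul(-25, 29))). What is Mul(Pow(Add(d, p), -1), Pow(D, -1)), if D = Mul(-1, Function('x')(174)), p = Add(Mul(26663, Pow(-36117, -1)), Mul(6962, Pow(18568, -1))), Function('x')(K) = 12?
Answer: Rational(27942519, 11358755789515) ≈ 2.4600e-6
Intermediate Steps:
p = Rational(-121816015, 335310228) (p = Add(Mul(26663, Rational(-1, 36117)), Mul(6962, Rational(1, 18568))) = Add(Rational(-26663, 36117), Rational(3481, 9284)) = Rational(-121816015, 335310228) ≈ -0.36329)
D = -12 (D = Mul(-1, 12) = -12)
d = -33875 (d = Add(-34600, Mul(-1, -725)) = Add(-34600, 725) = -33875)
Mul(Pow(Add(d, p), -1), Pow(D, -1)) = Mul(Pow(Add(-33875, Rational(-121816015, 335310228)), -1), Pow(-12, -1)) = Mul(Pow(Rational(-11358755789515, 335310228), -1), Rational(-1, 12)) = Mul(Rational(-335310228, 11358755789515), Rational(-1, 12)) = Rational(27942519, 11358755789515)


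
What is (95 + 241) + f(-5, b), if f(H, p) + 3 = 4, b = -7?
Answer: 337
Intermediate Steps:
f(H, p) = 1 (f(H, p) = -3 + 4 = 1)
(95 + 241) + f(-5, b) = (95 + 241) + 1 = 336 + 1 = 337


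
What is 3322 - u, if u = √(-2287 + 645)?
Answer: 3322 - I*√1642 ≈ 3322.0 - 40.522*I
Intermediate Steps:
u = I*√1642 (u = √(-1642) = I*√1642 ≈ 40.522*I)
3322 - u = 3322 - I*√1642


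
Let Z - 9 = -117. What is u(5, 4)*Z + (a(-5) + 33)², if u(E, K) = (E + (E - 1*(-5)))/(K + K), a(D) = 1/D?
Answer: 43667/50 ≈ 873.34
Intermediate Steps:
Z = -108 (Z = 9 - 117 = -108)
u(E, K) = (5 + 2*E)/(2*K) (u(E, K) = (E + (E + 5))/((2*K)) = (E + (5 + E))*(1/(2*K)) = (5 + 2*E)*(1/(2*K)) = (5 + 2*E)/(2*K))
u(5, 4)*Z + (a(-5) + 33)² = ((5/2 + 5)/4)*(-108) + (1/(-5) + 33)² = ((¼)*(15/2))*(-108) + (-⅕ + 33)² = (15/8)*(-108) + (164/5)² = -405/2 + 26896/25 = 43667/50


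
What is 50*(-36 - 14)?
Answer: -2500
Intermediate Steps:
50*(-36 - 14) = 50*(-50) = -2500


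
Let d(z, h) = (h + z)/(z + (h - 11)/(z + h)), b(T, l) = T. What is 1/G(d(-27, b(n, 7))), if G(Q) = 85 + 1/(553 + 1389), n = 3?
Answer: 1942/165071 ≈ 0.011765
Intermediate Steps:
d(z, h) = (h + z)/(z + (-11 + h)/(h + z))
G(Q) = 165071/1942 (G(Q) = 85 + 1/1942 = 165071/1942)
1/G(d(-27, b(n, 7))) = 1/(165071/1942) = 1942/165071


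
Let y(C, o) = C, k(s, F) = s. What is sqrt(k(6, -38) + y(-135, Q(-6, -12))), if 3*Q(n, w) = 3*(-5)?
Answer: I*sqrt(129) ≈ 11.358*I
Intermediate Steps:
Q(n, w) = -5 (Q(n, w) = (3*(-5))/3 = (1/3)*(-15) = -5)
sqrt(k(6, -38) + y(-135, Q(-6, -12))) = sqrt(6 - 135) = sqrt(-129) = I*sqrt(129)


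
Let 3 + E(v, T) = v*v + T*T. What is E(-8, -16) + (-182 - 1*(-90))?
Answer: 225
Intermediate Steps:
E(v, T) = -3 + T**2 + v**2 (E(v, T) = -3 + (v*v + T*T) = -3 + (v**2 + T**2) = -3 + (T**2 + v**2) = -3 + T**2 + v**2)
E(-8, -16) + (-182 - 1*(-90)) = (-3 + (-16)**2 + (-8)**2) + (-182 - 1*(-90)) = (-3 + 256 + 64) + (-182 + 90) = 317 - 92 = 225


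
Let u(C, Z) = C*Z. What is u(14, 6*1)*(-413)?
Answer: -34692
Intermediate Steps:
u(14, 6*1)*(-413) = (14*(6*1))*(-413) = (14*6)*(-413) = 84*(-413) = -34692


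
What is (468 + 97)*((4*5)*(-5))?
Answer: -56500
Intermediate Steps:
(468 + 97)*((4*5)*(-5)) = 565*(20*(-5)) = 565*(-100) = -56500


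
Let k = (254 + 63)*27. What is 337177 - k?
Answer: 328618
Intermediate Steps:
k = 8559 (k = 317*27 = 8559)
337177 - k = 337177 - 1*8559 = 337177 - 8559 = 328618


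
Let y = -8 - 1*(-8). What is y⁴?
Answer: 0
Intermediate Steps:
y = 0 (y = -8 + 8 = 0)
y⁴ = 0⁴ = 0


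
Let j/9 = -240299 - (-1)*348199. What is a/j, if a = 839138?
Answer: 419569/485550 ≈ 0.86411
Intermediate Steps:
j = 971100 (j = 9*(-240299 - (-1)*348199) = 9*(-240299 - 1*(-348199)) = 9*(-240299 + 348199) = 9*107900 = 971100)
a/j = 839138/971100 = 839138*(1/971100) = 419569/485550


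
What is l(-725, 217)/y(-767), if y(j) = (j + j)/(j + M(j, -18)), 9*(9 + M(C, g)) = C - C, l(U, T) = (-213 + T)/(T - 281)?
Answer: -97/3068 ≈ -0.031617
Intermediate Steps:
l(U, T) = (-213 + T)/(-281 + T)
M(C, g) = -9 (M(C, g) = -9 + (C - C)/9 = -9 + (⅑)*0 = -9 + 0 = -9)
y(j) = 2*j/(-9 + j) (y(j) = (j + j)/(j - 9) = (2*j)/(-9 + j) = 2*j/(-9 + j))
l(-725, 217)/y(-767) = ((-213 + 217)/(-281 + 217))/((2*(-767)/(-9 - 767))) = (4/(-64))/((2*(-767)/(-776))) = (-1/64*4)/((2*(-767)*(-1/776))) = -1/(16*767/388) = -1/16*388/767 = -97/3068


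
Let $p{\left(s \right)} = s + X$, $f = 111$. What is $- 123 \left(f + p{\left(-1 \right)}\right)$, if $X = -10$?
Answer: $-12300$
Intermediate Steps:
$p{\left(s \right)} = -10 + s$ ($p{\left(s \right)} = s - 10 = -10 + s$)
$- 123 \left(f + p{\left(-1 \right)}\right) = - 123 \left(111 - 11\right) = \left(-123\right) 100 = -12300$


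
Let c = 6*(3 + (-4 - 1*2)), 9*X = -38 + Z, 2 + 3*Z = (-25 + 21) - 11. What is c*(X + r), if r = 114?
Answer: -5894/3 ≈ -1964.7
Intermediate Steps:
Z = -17/3 (Z = -⅔ + ((-25 + 21) - 11)/3 = -⅔ + (-4 - 11)/3 = -⅔ + (⅓)*(-15) = -⅔ - 5 = -17/3 ≈ -5.6667)
X = -131/27 (X = (-38 - 17/3)/9 = (⅑)*(-131/3) = -131/27 ≈ -4.8519)
c = -18 (c = 6*(3 + (-4 - 2)) = 6*(3 - 6) = 6*(-3) = -18)
c*(X + r) = -18*(-131/27 + 114) = -18*2947/27 = -5894/3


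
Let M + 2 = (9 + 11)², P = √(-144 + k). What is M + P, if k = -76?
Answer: 398 + 2*I*√55 ≈ 398.0 + 14.832*I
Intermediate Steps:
P = 2*I*√55 (P = √(-144 - 76) = √(-220) = 2*I*√55 ≈ 14.832*I)
M = 398 (M = -2 + (9 + 11)² = -2 + 20² = -2 + 400 = 398)
M + P = 398 + 2*I*√55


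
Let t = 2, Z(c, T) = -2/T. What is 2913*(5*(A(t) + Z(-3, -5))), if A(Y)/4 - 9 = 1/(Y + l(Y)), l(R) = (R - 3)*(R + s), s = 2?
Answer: 501036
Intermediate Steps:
l(R) = (-3 + R)*(2 + R) (l(R) = (R - 3)*(R + 2) = (-3 + R)*(2 + R))
A(Y) = 36 + 4/(-6 + Y²) (A(Y) = 36 + 4/(Y + (-6 + Y² - Y)) = 36 + 4/(-6 + Y²))
2913*(5*(A(t) + Z(-3, -5))) = 2913*(5*(4*(-53 + 9*2²)/(-6 + 2²) - 2/(-5))) = 2913*(5*(4*(-53 + 9*4)/(-6 + 4) - 2*(-⅕))) = 2913*(5*(4*(-53 + 36)/(-2) + ⅖)) = 2913*(5*(4*(-½)*(-17) + ⅖)) = 2913*(5*(34 + ⅖)) = 2913*(5*(172/5)) = 2913*172 = 501036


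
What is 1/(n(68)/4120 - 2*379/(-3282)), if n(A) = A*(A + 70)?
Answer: 845115/2120078 ≈ 0.39862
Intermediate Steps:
n(A) = A*(70 + A)
1/(n(68)/4120 - 2*379/(-3282)) = 1/((68*(70 + 68))/4120 - 2*379/(-3282)) = 1/((68*138)*(1/4120) - 758*(-1/3282)) = 1/(9384*(1/4120) + 379/1641) = 1/(1173/515 + 379/1641) = 1/(2120078/845115) = 845115/2120078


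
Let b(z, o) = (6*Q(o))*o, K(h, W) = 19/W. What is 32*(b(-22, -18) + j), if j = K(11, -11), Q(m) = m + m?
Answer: 1367968/11 ≈ 1.2436e+5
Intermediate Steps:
Q(m) = 2*m
b(z, o) = 12*o² (b(z, o) = (6*(2*o))*o = (12*o)*o = 12*o²)
j = -19/11 (j = 19/(-11) = 19*(-1/11) = -19/11 ≈ -1.7273)
32*(b(-22, -18) + j) = 32*(12*(-18)² - 19/11) = 32*(12*324 - 19/11) = 32*(3888 - 19/11) = 32*(42749/11) = 1367968/11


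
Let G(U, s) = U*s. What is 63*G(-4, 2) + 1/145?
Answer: -73079/145 ≈ -503.99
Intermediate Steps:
63*G(-4, 2) + 1/145 = 63*(-4*2) + 1/145 = 63*(-8) + 1/145 = -504 + 1/145 = -73079/145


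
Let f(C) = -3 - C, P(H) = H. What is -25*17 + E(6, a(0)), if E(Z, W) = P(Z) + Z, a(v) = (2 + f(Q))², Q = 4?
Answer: -413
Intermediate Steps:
a(v) = 25 (a(v) = (2 + (-3 - 1*4))² = (2 + (-3 - 4))² = (2 - 7)² = (-5)² = 25)
E(Z, W) = 2*Z (E(Z, W) = Z + Z = 2*Z)
-25*17 + E(6, a(0)) = -25*17 + 2*6 = -425 + 12 = -413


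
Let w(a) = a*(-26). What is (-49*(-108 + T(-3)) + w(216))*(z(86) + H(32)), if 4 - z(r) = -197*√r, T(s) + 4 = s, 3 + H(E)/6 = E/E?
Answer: -152 + 3743*√86 ≈ 34559.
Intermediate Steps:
H(E) = -12 (H(E) = -18 + 6*(E/E) = -18 + 6*1 = -18 + 6 = -12)
T(s) = -4 + s
z(r) = 4 + 197*√r (z(r) = 4 - (-197)*√r = 4 + 197*√r)
w(a) = -26*a
(-49*(-108 + T(-3)) + w(216))*(z(86) + H(32)) = (-49*(-108 + (-4 - 3)) - 26*216)*((4 + 197*√86) - 12) = (-49*(-108 - 7) - 5616)*(-8 + 197*√86) = (-49*(-115) - 5616)*(-8 + 197*√86) = (5635 - 5616)*(-8 + 197*√86) = 19*(-8 + 197*√86) = -152 + 3743*√86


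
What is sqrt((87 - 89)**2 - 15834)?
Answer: I*sqrt(15830) ≈ 125.82*I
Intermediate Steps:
sqrt((87 - 89)**2 - 15834) = sqrt((-2)**2 - 15834) = sqrt(4 - 15834) = sqrt(-15830) = I*sqrt(15830)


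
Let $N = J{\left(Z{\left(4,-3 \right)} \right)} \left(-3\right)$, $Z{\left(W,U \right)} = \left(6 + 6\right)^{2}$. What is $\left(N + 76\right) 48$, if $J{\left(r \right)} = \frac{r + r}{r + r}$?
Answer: $3504$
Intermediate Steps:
$Z{\left(W,U \right)} = 144$ ($Z{\left(W,U \right)} = 12^{2} = 144$)
$J{\left(r \right)} = 1$ ($J{\left(r \right)} = \frac{2 r}{2 r} = 2 r \frac{1}{2 r} = 1$)
$N = -3$ ($N = 1 \left(-3\right) = -3$)
$\left(N + 76\right) 48 = \left(-3 + 76\right) 48 = 73 \cdot 48 = 3504$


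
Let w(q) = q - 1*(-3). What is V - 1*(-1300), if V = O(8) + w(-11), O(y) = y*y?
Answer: 1356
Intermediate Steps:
O(y) = y**2
w(q) = 3 + q (w(q) = q + 3 = 3 + q)
V = 56 (V = 8**2 + (3 - 11) = 64 - 8 = 56)
V - 1*(-1300) = 56 - 1*(-1300) = 56 + 1300 = 1356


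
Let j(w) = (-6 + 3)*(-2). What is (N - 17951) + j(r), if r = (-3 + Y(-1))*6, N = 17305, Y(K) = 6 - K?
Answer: -640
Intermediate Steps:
r = 24 (r = (-3 + (6 - 1*(-1)))*6 = (-3 + (6 + 1))*6 = (-3 + 7)*6 = 4*6 = 24)
j(w) = 6 (j(w) = -3*(-2) = 6)
(N - 17951) + j(r) = (17305 - 17951) + 6 = -646 + 6 = -640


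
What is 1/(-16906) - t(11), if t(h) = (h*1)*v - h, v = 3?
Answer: -371933/16906 ≈ -22.000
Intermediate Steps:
t(h) = 2*h (t(h) = (h*1)*3 - h = h*3 - h = 3*h - h = 2*h)
1/(-16906) - t(11) = 1/(-16906) - 2*11 = -1/16906 - 1*22 = -1/16906 - 22 = -371933/16906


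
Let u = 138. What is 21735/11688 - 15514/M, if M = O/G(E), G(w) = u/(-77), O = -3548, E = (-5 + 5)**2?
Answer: -1590441513/266092904 ≈ -5.9770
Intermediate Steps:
E = 0 (E = 0**2 = 0)
G(w) = -138/77 (G(w) = 138/(-77) = 138*(-1/77) = -138/77)
M = 136598/69 (M = -3548/(-138/77) = -3548*(-77/138) = 136598/69 ≈ 1979.7)
21735/11688 - 15514/M = 21735/11688 - 15514/136598/69 = 21735*(1/11688) - 15514*69/136598 = 7245/3896 - 535233/68299 = -1590441513/266092904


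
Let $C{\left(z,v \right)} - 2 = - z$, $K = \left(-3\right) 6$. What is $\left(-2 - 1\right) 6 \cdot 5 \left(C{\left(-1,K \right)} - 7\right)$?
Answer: $360$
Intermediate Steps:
$K = -18$
$C{\left(z,v \right)} = 2 - z$
$\left(-2 - 1\right) 6 \cdot 5 \left(C{\left(-1,K \right)} - 7\right) = \left(-2 - 1\right) 6 \cdot 5 \left(\left(2 - -1\right) - 7\right) = \left(-2 - 1\right) 6 \cdot 5 \left(\left(2 + 1\right) - 7\right) = \left(-3\right) 6 \cdot 5 \left(3 - 7\right) = \left(-18\right) 5 \left(-4\right) = \left(-90\right) \left(-4\right) = 360$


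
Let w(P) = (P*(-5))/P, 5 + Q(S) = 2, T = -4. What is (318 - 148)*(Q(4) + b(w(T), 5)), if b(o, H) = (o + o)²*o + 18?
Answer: -82450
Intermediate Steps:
Q(S) = -3 (Q(S) = -5 + 2 = -3)
w(P) = -5 (w(P) = (-5*P)/P = -5)
b(o, H) = 18 + 4*o³ (b(o, H) = (2*o)²*o + 18 = (4*o²)*o + 18 = 4*o³ + 18 = 18 + 4*o³)
(318 - 148)*(Q(4) + b(w(T), 5)) = (318 - 148)*(-3 + (18 + 4*(-5)³)) = 170*(-3 + (18 + 4*(-125))) = 170*(-3 + (18 - 500)) = 170*(-3 - 482) = 170*(-485) = -82450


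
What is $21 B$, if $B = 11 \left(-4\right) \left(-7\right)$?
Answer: $6468$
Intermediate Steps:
$B = 308$ ($B = \left(-44\right) \left(-7\right) = 308$)
$21 B = 21 \cdot 308 = 6468$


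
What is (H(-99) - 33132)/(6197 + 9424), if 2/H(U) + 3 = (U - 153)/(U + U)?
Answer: -629530/296799 ≈ -2.1211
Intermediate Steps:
H(U) = 2/(-3 + (-153 + U)/(2*U)) (H(U) = 2/(-3 + (U - 153)/(U + U)) = 2/(-3 + (-153 + U)/((2*U))) = 2/(-3 + (-153 + U)*(1/(2*U))) = 2/(-3 + (-153 + U)/(2*U)))
(H(-99) - 33132)/(6197 + 9424) = (-4*(-99)/(153 + 5*(-99)) - 33132)/(6197 + 9424) = (-4*(-99)/(153 - 495) - 33132)/15621 = (-4*(-99)/(-342) - 33132)*(1/15621) = (-4*(-99)*(-1/342) - 33132)*(1/15621) = (-22/19 - 33132)*(1/15621) = -629530/19*1/15621 = -629530/296799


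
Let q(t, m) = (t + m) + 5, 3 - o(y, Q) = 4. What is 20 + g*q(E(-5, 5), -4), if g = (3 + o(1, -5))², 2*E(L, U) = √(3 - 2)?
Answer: 26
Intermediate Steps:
o(y, Q) = -1 (o(y, Q) = 3 - 1*4 = 3 - 4 = -1)
E(L, U) = ½ (E(L, U) = √(3 - 2)/2 = √1/2 = (½)*1 = ½)
g = 4 (g = (3 - 1)² = 2² = 4)
q(t, m) = 5 + m + t (q(t, m) = (m + t) + 5 = 5 + m + t)
20 + g*q(E(-5, 5), -4) = 20 + 4*(5 - 4 + ½) = 20 + 4*(3/2) = 20 + 6 = 26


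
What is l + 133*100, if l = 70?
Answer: 13370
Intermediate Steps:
l + 133*100 = 70 + 133*100 = 70 + 13300 = 13370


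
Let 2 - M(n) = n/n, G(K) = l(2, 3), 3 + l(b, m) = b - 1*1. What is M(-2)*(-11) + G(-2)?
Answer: -13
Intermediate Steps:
l(b, m) = -4 + b (l(b, m) = -3 + (b - 1*1) = -3 + (b - 1) = -3 + (-1 + b) = -4 + b)
G(K) = -2 (G(K) = -4 + 2 = -2)
M(n) = 1 (M(n) = 2 - n/n = 2 - 1*1 = 2 - 1 = 1)
M(-2)*(-11) + G(-2) = 1*(-11) - 2 = -11 - 2 = -13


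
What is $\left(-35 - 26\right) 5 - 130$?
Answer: $-435$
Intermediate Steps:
$\left(-35 - 26\right) 5 - 130 = \left(-61\right) 5 - 130 = -305 - 130 = -435$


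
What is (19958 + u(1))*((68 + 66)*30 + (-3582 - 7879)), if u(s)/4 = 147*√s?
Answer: -152882786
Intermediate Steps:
u(s) = 588*√s (u(s) = 4*(147*√s) = 588*√s)
(19958 + u(1))*((68 + 66)*30 + (-3582 - 7879)) = (19958 + 588*√1)*((68 + 66)*30 + (-3582 - 7879)) = (19958 + 588*1)*(134*30 - 11461) = (19958 + 588)*(4020 - 11461) = 20546*(-7441) = -152882786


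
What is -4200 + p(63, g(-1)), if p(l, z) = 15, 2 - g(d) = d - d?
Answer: -4185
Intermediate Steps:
g(d) = 2 (g(d) = 2 - (d - d) = 2 - 1*0 = 2 + 0 = 2)
-4200 + p(63, g(-1)) = -4200 + 15 = -4185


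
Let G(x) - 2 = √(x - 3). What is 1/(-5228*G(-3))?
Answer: I/(5228*(√6 - 2*I)) ≈ -3.8256e-5 + 4.6853e-5*I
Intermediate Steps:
G(x) = 2 + √(-3 + x) (G(x) = 2 + √(x - 3) = 2 + √(-3 + x))
1/(-5228*G(-3)) = 1/(-5228*(2 + √(-3 - 3))) = 1/(-5228*(2 + √(-6))) = 1/(-5228*(2 + I*√6)) = 1/(-10456 - 5228*I*√6)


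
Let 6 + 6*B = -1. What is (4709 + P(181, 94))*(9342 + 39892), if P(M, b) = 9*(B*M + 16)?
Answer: 145363385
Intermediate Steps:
B = -7/6 (B = -1 + (1/6)*(-1) = -1 - 1/6 = -7/6 ≈ -1.1667)
P(M, b) = 144 - 21*M/2 (P(M, b) = 9*(-7*M/6 + 16) = 9*(16 - 7*M/6) = 144 - 21*M/2)
(4709 + P(181, 94))*(9342 + 39892) = (4709 + (144 - 21/2*181))*(9342 + 39892) = (4709 + (144 - 3801/2))*49234 = (4709 - 3513/2)*49234 = (5905/2)*49234 = 145363385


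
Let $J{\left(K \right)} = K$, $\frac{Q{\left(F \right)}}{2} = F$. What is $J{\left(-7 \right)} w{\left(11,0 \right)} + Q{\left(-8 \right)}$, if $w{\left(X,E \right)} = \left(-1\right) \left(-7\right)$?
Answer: $-65$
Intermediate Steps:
$w{\left(X,E \right)} = 7$
$Q{\left(F \right)} = 2 F$
$J{\left(-7 \right)} w{\left(11,0 \right)} + Q{\left(-8 \right)} = \left(-7\right) 7 + 2 \left(-8\right) = -49 - 16 = -65$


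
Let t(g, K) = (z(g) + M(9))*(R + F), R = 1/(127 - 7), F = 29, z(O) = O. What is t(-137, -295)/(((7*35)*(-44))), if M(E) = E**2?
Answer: 3481/23100 ≈ 0.15069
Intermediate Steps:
R = 1/120 ≈ 0.0083333
t(g, K) = 93987/40 + 3481*g/120 (t(g, K) = (g + 9**2)*(1/120 + 29) = (g + 81)*(3481/120) = (81 + g)*(3481/120) = 93987/40 + 3481*g/120)
t(-137, -295)/(((7*35)*(-44))) = (93987/40 + (3481/120)*(-137))/(((7*35)*(-44))) = (93987/40 - 476897/120)/((245*(-44))) = -24367/15/(-10780) = -24367/15*(-1/10780) = 3481/23100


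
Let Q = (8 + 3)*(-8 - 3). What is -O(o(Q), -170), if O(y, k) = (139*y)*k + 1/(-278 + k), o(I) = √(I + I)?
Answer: 1/448 + 259930*I*√2 ≈ 0.0022321 + 3.676e+5*I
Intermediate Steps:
Q = -121 (Q = 11*(-11) = -121)
o(I) = √2*√I (o(I) = √(2*I) = √2*√I)
O(y, k) = 1/(-278 + k) + 139*k*y (O(y, k) = 139*k*y + 1/(-278 + k) = 1/(-278 + k) + 139*k*y)
-O(o(Q), -170) = -(1 - 38642*(-170)*√2*√(-121) + 139*(√2*√(-121))*(-170)²)/(-278 - 170) = -(1 - 38642*(-170)*√2*(11*I) + 139*(√2*(11*I))*28900)/(-448) = -(-1)*(1 - 38642*(-170)*11*I*√2 + 139*(11*I*√2)*28900)/448 = -(-1)*(1 + 72260540*I*√2 + 44188100*I*√2)/448 = -(-1)*(1 + 116448640*I*√2)/448 = -(-1/448 - 259930*I*√2) = 1/448 + 259930*I*√2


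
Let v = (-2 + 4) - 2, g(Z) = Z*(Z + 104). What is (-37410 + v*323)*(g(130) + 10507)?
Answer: -1531079070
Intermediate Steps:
g(Z) = Z*(104 + Z)
v = 0 (v = 2 - 2 = 0)
(-37410 + v*323)*(g(130) + 10507) = (-37410 + 0*323)*(130*(104 + 130) + 10507) = (-37410 + 0)*(130*234 + 10507) = -37410*(30420 + 10507) = -37410*40927 = -1531079070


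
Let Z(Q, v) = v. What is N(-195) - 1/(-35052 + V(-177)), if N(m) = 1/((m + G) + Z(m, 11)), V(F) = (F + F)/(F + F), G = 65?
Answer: -34932/4171069 ≈ -0.0083748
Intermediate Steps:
V(F) = 1 (V(F) = (2*F)/((2*F)) = (2*F)*(1/(2*F)) = 1)
N(m) = 1/(76 + m) (N(m) = 1/((m + 65) + 11) = 1/((65 + m) + 11) = 1/(76 + m))
N(-195) - 1/(-35052 + V(-177)) = 1/(76 - 195) - 1/(-35052 + 1) = 1/(-119) - 1/(-35051) = -1/119 - 1*(-1/35051) = -1/119 + 1/35051 = -34932/4171069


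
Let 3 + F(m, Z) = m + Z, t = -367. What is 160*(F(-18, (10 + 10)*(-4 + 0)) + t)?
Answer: -74880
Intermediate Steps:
F(m, Z) = -3 + Z + m (F(m, Z) = -3 + (m + Z) = -3 + (Z + m) = -3 + Z + m)
160*(F(-18, (10 + 10)*(-4 + 0)) + t) = 160*((-3 + (10 + 10)*(-4 + 0) - 18) - 367) = 160*((-3 + 20*(-4) - 18) - 367) = 160*((-3 - 80 - 18) - 367) = 160*(-101 - 367) = 160*(-468) = -74880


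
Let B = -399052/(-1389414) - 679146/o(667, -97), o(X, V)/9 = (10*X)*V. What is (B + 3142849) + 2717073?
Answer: 438975071180431593/74911413655 ≈ 5.8599e+6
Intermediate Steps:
o(X, V) = 90*V*X (o(X, V) = 9*((10*X)*V) = 9*(10*V*X) = 90*V*X)
B = 30252396683/74911413655 (B = -399052/(-1389414) - 679146/(90*(-97)*667) = -399052*(-1/1389414) - 679146/(-5822910) = 199526/694707 - 679146*(-1/5822910) = 199526/694707 + 113191/970485 = 30252396683/74911413655 ≈ 0.40384)
(B + 3142849) + 2717073 = (30252396683/74911413655 + 3142849) + 2717073 = 235435291746599778/74911413655 + 2717073 = 438975071180431593/74911413655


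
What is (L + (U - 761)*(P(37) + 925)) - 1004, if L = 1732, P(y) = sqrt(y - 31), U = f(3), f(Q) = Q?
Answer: -700422 - 758*sqrt(6) ≈ -7.0228e+5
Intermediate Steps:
U = 3
P(y) = sqrt(-31 + y)
(L + (U - 761)*(P(37) + 925)) - 1004 = (1732 + (3 - 761)*(sqrt(-31 + 37) + 925)) - 1004 = (1732 - 758*(sqrt(6) + 925)) - 1004 = (1732 - 758*(925 + sqrt(6))) - 1004 = (1732 + (-701150 - 758*sqrt(6))) - 1004 = (-699418 - 758*sqrt(6)) - 1004 = -700422 - 758*sqrt(6)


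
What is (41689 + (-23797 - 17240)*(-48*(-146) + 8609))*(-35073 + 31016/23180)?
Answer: 1370980078396972/61 ≈ 2.2475e+13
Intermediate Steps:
(41689 + (-23797 - 17240)*(-48*(-146) + 8609))*(-35073 + 31016/23180) = (41689 - 41037*(7008 + 8609))*(-35073 + 31016*(1/23180)) = (41689 - 41037*15617)*(-35073 + 7754/5795) = (41689 - 640874829)*(-203240281/5795) = -640833140*(-203240281/5795) = 1370980078396972/61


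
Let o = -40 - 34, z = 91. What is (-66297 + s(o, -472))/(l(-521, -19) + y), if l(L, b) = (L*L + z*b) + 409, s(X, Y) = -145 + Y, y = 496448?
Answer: -66914/766569 ≈ -0.087290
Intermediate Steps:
o = -74
l(L, b) = 409 + L² + 91*b (l(L, b) = (L*L + 91*b) + 409 = (L² + 91*b) + 409 = 409 + L² + 91*b)
(-66297 + s(o, -472))/(l(-521, -19) + y) = (-66297 + (-145 - 472))/((409 + (-521)² + 91*(-19)) + 496448) = (-66297 - 617)/((409 + 271441 - 1729) + 496448) = -66914/(270121 + 496448) = -66914/766569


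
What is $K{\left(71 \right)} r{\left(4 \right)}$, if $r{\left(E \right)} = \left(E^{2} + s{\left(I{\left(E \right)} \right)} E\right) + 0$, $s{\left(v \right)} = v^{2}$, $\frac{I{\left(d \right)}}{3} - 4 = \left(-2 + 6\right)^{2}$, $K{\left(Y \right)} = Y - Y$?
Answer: $0$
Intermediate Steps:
$K{\left(Y \right)} = 0$
$I{\left(d \right)} = 60$ ($I{\left(d \right)} = 12 + 3 \left(-2 + 6\right)^{2} = 12 + 3 \cdot 4^{2} = 12 + 3 \cdot 16 = 12 + 48 = 60$)
$r{\left(E \right)} = E^{2} + 3600 E$ ($r{\left(E \right)} = \left(E^{2} + 60^{2} E\right) + 0 = \left(E^{2} + 3600 E\right) + 0 = E^{2} + 3600 E$)
$K{\left(71 \right)} r{\left(4 \right)} = 0 \cdot 4 \left(3600 + 4\right) = 0 \cdot 4 \cdot 3604 = 0 \cdot 14416 = 0$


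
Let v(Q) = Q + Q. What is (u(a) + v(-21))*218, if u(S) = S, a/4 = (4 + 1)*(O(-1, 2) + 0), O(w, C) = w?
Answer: -13516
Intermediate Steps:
v(Q) = 2*Q
a = -20 (a = 4*((4 + 1)*(-1 + 0)) = 4*(5*(-1)) = 4*(-5) = -20)
(u(a) + v(-21))*218 = (-20 + 2*(-21))*218 = (-20 - 42)*218 = -62*218 = -13516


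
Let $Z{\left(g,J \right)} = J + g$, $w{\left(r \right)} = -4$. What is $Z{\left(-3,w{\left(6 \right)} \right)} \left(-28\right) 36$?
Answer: $7056$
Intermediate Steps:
$Z{\left(-3,w{\left(6 \right)} \right)} \left(-28\right) 36 = \left(-4 - 3\right) \left(-28\right) 36 = \left(-7\right) \left(-28\right) 36 = 196 \cdot 36 = 7056$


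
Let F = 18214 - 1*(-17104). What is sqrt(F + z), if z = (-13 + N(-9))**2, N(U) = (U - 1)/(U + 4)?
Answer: sqrt(35439) ≈ 188.25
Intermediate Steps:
F = 35318 (F = 18214 + 17104 = 35318)
N(U) = (-1 + U)/(4 + U)
z = 121 (z = (-13 + (-1 - 9)/(4 - 9))**2 = (-13 - 10/(-5))**2 = (-13 - 1/5*(-10))**2 = (-13 + 2)**2 = (-11)**2 = 121)
sqrt(F + z) = sqrt(35318 + 121) = sqrt(35439)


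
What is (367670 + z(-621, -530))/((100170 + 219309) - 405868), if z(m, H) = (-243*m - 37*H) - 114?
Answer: -538069/86389 ≈ -6.2284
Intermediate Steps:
z(m, H) = -114 - 243*m - 37*H
(367670 + z(-621, -530))/((100170 + 219309) - 405868) = (367670 + (-114 - 243*(-621) - 37*(-530)))/((100170 + 219309) - 405868) = (367670 + (-114 + 150903 + 19610))/(319479 - 405868) = (367670 + 170399)/(-86389) = 538069*(-1/86389) = -538069/86389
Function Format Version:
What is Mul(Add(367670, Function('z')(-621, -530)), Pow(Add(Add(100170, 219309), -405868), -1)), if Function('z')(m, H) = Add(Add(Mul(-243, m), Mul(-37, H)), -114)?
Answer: Rational(-538069, 86389) ≈ -6.2284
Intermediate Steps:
Function('z')(m, H) = Add(-114, Mul(-243, m), Mul(-37, H))
Mul(Add(367670, Function('z')(-621, -530)), Pow(Add(Add(100170, 219309), -405868), -1)) = Mul(Add(367670, Add(-114, Mul(-243, -621), Mul(-37, -530))), Pow(Add(Add(100170, 219309), -405868), -1)) = Mul(Add(367670, Add(-114, 150903, 19610)), Pow(Add(319479, -405868), -1)) = Mul(Add(367670, 170399), Pow(-86389, -1)) = Mul(538069, Rational(-1, 86389)) = Rational(-538069, 86389)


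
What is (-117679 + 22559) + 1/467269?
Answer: -44446627279/467269 ≈ -95120.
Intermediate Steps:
(-117679 + 22559) + 1/467269 = -95120 + 1/467269 = -44446627279/467269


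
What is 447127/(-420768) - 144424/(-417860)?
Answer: -31516872647/43955529120 ≈ -0.71702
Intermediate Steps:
447127/(-420768) - 144424/(-417860) = 447127*(-1/420768) - 144424*(-1/417860) = -447127/420768 + 36106/104465 = -31516872647/43955529120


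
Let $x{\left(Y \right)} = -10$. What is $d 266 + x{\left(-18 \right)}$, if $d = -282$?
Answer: $-75022$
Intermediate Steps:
$d 266 + x{\left(-18 \right)} = \left(-282\right) 266 - 10 = -75012 - 10 = -75022$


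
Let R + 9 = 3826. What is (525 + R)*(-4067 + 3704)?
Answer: -1576146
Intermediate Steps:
R = 3817 (R = -9 + 3826 = 3817)
(525 + R)*(-4067 + 3704) = (525 + 3817)*(-4067 + 3704) = 4342*(-363) = -1576146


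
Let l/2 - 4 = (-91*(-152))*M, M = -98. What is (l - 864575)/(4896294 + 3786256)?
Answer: -3575639/8682550 ≈ -0.41182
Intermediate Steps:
l = -2711064 (l = 8 + 2*(-91*(-152)*(-98)) = 8 + 2*(13832*(-98)) = 8 + 2*(-1355536) = 8 - 2711072 = -2711064)
(l - 864575)/(4896294 + 3786256) = (-2711064 - 864575)/(4896294 + 3786256) = -3575639/8682550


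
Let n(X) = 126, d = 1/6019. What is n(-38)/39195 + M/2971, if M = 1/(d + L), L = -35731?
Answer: 8945382738727/2782661141690040 ≈ 0.0032147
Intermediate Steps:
d = 1/6019 ≈ 0.00016614
M = -6019/215064888 (M = 1/(1/6019 - 35731) = 1/(-215064888/6019) = -6019/215064888 ≈ -2.7987e-5)
n(-38)/39195 + M/2971 = 126/39195 - 6019/215064888/2971 = 126*(1/39195) - 6019/215064888*1/2971 = 14/4355 - 6019/638957782248 = 8945382738727/2782661141690040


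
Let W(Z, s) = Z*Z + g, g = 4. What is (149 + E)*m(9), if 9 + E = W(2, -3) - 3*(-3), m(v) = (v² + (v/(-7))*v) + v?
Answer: 86193/7 ≈ 12313.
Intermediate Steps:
W(Z, s) = 4 + Z² (W(Z, s) = Z*Z + 4 = Z² + 4 = 4 + Z²)
m(v) = v + 6*v²/7 (m(v) = (v² + (v*(-⅐))*v) + v = (v² + (-v/7)*v) + v = (v² - v²/7) + v = 6*v²/7 + v = v + 6*v²/7)
E = 8 (E = -9 + ((4 + 2²) - 3*(-3)) = -9 + ((4 + 4) + 9) = -9 + (8 + 9) = -9 + 17 = 8)
(149 + E)*m(9) = (149 + 8)*((⅐)*9*(7 + 6*9)) = 157*((⅐)*9*(7 + 54)) = 157*((⅐)*9*61) = 157*(549/7) = 86193/7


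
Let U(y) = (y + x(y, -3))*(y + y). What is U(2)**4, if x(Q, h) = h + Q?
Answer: 256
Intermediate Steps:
x(Q, h) = Q + h
U(y) = 2*y*(-3 + 2*y) (U(y) = (y + (y - 3))*(y + y) = (y + (-3 + y))*(2*y) = (-3 + 2*y)*(2*y) = 2*y*(-3 + 2*y))
U(2)**4 = (2*2*(-3 + 2*2))**4 = (2*2*(-3 + 4))**4 = (2*2*1)**4 = 4**4 = 256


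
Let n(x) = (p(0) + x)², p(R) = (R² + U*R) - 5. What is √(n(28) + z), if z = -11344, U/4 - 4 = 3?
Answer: I*√10815 ≈ 104.0*I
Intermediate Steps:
U = 28 (U = 16 + 4*3 = 16 + 12 = 28)
p(R) = -5 + R² + 28*R (p(R) = (R² + 28*R) - 5 = -5 + R² + 28*R)
n(x) = (-5 + x)² (n(x) = ((-5 + 0² + 28*0) + x)² = ((-5 + 0 + 0) + x)² = (-5 + x)²)
√(n(28) + z) = √((-5 + 28)² - 11344) = √(23² - 11344) = √(529 - 11344) = √(-10815) = I*√10815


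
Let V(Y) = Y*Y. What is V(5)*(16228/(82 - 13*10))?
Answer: -101425/12 ≈ -8452.1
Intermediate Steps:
V(Y) = Y²
V(5)*(16228/(82 - 13*10)) = 5²*(16228/(82 - 13*10)) = 25*(16228/(82 - 130)) = 25*(16228/(-48)) = 25*(16228*(-1/48)) = 25*(-4057/12) = -101425/12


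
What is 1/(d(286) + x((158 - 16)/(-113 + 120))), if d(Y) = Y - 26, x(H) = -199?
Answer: 1/61 ≈ 0.016393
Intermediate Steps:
d(Y) = -26 + Y
1/(d(286) + x((158 - 16)/(-113 + 120))) = 1/((-26 + 286) - 199) = 1/(260 - 199) = 1/61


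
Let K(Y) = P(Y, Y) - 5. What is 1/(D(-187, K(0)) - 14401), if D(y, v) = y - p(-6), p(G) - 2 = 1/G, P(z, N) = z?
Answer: -6/87539 ≈ -6.8541e-5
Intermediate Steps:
p(G) = 2 + 1/G
K(Y) = -5 + Y (K(Y) = Y - 5 = -5 + Y)
D(y, v) = -11/6 + y (D(y, v) = y - (2 + 1/(-6)) = y - (2 - ⅙) = y - 1*11/6 = y - 11/6 = -11/6 + y)
1/(D(-187, K(0)) - 14401) = 1/((-11/6 - 187) - 14401) = 1/(-1133/6 - 14401) = 1/(-87539/6) = -6/87539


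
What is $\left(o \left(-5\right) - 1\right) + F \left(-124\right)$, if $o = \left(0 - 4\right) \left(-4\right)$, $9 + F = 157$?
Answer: $-18433$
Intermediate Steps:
$F = 148$ ($F = -9 + 157 = 148$)
$o = 16$ ($o = \left(-4\right) \left(-4\right) = 16$)
$\left(o \left(-5\right) - 1\right) + F \left(-124\right) = \left(16 \left(-5\right) - 1\right) + 148 \left(-124\right) = \left(-80 - 1\right) - 18352 = -81 - 18352 = -18433$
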